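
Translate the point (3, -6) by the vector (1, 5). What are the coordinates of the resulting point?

Translation by (1, 5) (homogeneous matrix [[1, 0, 1], [0, 1, 5], [0, 0, 1]]):
x' = 3 + 1 = 4
y' = -6 + 5 = -1
Result: (4, -1)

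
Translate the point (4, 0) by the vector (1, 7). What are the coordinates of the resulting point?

Translation by (1, 7) (homogeneous matrix [[1, 0, 1], [0, 1, 7], [0, 0, 1]]):
x' = 4 + 1 = 5
y' = 0 + 7 = 7
Result: (5, 7)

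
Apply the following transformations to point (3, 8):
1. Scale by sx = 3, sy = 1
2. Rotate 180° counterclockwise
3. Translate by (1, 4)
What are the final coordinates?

Step 1: Scale → (9, 8)
Step 2: Rotate 180° → (-9, -8)
Step 3: Translate → (-8, -4)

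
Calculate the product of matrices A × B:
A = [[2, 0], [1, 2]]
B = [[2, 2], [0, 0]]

Matrix multiplication:
C[0][0] = 2×2 + 0×0 = 4
C[0][1] = 2×2 + 0×0 = 4
C[1][0] = 1×2 + 2×0 = 2
C[1][1] = 1×2 + 2×0 = 2
Result: [[4, 4], [2, 2]]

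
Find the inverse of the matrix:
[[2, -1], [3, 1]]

For [[a,b],[c,d]], inverse = (1/det)·[[d,-b],[-c,a]]
det = (2)(1) - (-1)(3) = 2 - -3 = 5
Inverse = (1/5)·[[1, 1], [-3, 2]]
= [[1/5, 1/5], [-3/5, 2/5]]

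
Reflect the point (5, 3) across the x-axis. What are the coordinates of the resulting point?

Reflection across x-axis: (5, 3) → (5, -3)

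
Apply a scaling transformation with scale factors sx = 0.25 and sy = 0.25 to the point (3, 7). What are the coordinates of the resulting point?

Scaling matrix:
[[0.25, 0], [0, 0.25]]
Result: (3 × 0.25, 7 × 0.25) = (0.75, 1.75)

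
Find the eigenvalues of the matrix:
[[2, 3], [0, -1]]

Characteristic equation: det(A - λI) = 0
λ² - (trace)λ + (det) = 0
trace = 2 + -1 = 1, det = (2)(-1) - (3)(0) = -2
λ² - (1)λ + (-2) = 0
λ = (1 ± √((1)² - 4·(-2))) / 2 = (1 ± √9) / 2
Solving: λ = -1, 2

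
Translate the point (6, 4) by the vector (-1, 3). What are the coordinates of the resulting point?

Translation by (-1, 3) (homogeneous matrix [[1, 0, -1], [0, 1, 3], [0, 0, 1]]):
x' = 6 + -1 = 5
y' = 4 + 3 = 7
Result: (5, 7)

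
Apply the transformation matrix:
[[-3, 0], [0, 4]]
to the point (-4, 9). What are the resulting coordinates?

Matrix multiplication:
[[-3, 0], [0, 4]] × [-4, 9]ᵀ
= [(-3)(-4) + (0)(9), (0)(-4) + (4)(9)]ᵀ
= [12, 36]ᵀ
Result: (12, 36)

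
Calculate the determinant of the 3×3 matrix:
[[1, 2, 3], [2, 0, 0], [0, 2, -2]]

Expansion along first row:
det = 1·det([[0,0],[2,-2]]) - 2·det([[2,0],[0,-2]]) + 3·det([[2,0],[0,2]])
    = 1·(0·-2 - 0·2) - 2·(2·-2 - 0·0) + 3·(2·2 - 0·0)
    = 1·0 - 2·-4 + 3·4
    = 0 + 8 + 12 = 20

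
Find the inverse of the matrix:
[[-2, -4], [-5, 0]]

For [[a,b],[c,d]], inverse = (1/det)·[[d,-b],[-c,a]]
det = (-2)(0) - (-4)(-5) = 0 - 20 = -20
Inverse = (1/-20)·[[0, 4], [5, -2]]
= [[0, -1/5], [-1/4, 1/10]]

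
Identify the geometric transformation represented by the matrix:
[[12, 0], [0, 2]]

This matrix represents: non-uniform scaling by sx = 12, sy = 2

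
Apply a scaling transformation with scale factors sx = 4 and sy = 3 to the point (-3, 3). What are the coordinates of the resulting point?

Scaling matrix:
[[4, 0], [0, 3]]
Result: (-3 × 4, 3 × 3) = (-12, 9)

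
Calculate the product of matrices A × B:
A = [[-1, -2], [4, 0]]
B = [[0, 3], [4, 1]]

Matrix multiplication:
C[0][0] = -1×0 + -2×4 = -8
C[0][1] = -1×3 + -2×1 = -5
C[1][0] = 4×0 + 0×4 = 0
C[1][1] = 4×3 + 0×1 = 12
Result: [[-8, -5], [0, 12]]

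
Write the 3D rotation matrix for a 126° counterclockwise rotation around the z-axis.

Rotation matrix for counterclockwise 126° around z-axis:
cos(126°) = -0.5878, sin(126°) = 0.8090
Result: [[-0.5878, -0.8090, 0], [0.8090, -0.5878, 0], [0, 0, 1]]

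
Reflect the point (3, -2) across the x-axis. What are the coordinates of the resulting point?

Reflection across x-axis: (3, -2) → (3, 2)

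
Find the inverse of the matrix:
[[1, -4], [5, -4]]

For [[a,b],[c,d]], inverse = (1/det)·[[d,-b],[-c,a]]
det = (1)(-4) - (-4)(5) = -4 - -20 = 16
Inverse = (1/16)·[[-4, 4], [-5, 1]]
= [[-1/4, 1/4], [-5/16, 1/16]]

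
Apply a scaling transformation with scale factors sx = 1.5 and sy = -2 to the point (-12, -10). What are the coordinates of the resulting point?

Scaling matrix:
[[1.50, 0], [0, -2]]
Result: (-12 × 1.5, -10 × -2) = (-18, 20)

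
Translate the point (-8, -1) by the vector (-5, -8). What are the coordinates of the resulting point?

Translation by (-5, -8) (homogeneous matrix [[1, 0, -5], [0, 1, -8], [0, 0, 1]]):
x' = -8 + -5 = -13
y' = -1 + -8 = -9
Result: (-13, -9)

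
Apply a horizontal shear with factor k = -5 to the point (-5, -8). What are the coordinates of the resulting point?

Shear matrix for horizontal shear with factor k = -5:
[[1, -5], [0, 1]]
Result: (-5, -8) → (35, -8)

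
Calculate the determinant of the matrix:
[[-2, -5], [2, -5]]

For a 2×2 matrix [[a, b], [c, d]], det = ad - bc
det = (-2)(-5) - (-5)(2) = 10 - -10 = 20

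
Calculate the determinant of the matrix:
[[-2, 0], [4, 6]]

For a 2×2 matrix [[a, b], [c, d]], det = ad - bc
det = (-2)(6) - (0)(4) = -12 - 0 = -12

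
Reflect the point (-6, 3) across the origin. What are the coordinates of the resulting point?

Reflection across origin: (-6, 3) → (6, -3)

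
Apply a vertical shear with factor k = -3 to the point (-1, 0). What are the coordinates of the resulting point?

Shear matrix for vertical shear with factor k = -3:
[[1, 0], [-3, 1]]
Result: (-1, 0) → (-1, 3)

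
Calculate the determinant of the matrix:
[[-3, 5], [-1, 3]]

For a 2×2 matrix [[a, b], [c, d]], det = ad - bc
det = (-3)(3) - (5)(-1) = -9 - -5 = -4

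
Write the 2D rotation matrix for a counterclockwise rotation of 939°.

Rotation matrix formula: [[cos θ, -sin θ], [sin θ, cos θ]]
For θ = 939°:
cos(939°) = -0.7771
sin(939°) = -0.6293
Result: [[-0.7771, 0.6293], [-0.6293, -0.7771]]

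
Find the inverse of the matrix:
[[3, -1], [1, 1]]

For [[a,b],[c,d]], inverse = (1/det)·[[d,-b],[-c,a]]
det = (3)(1) - (-1)(1) = 3 - -1 = 4
Inverse = (1/4)·[[1, 1], [-1, 3]]
= [[1/4, 1/4], [-1/4, 3/4]]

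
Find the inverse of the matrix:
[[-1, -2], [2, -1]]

For [[a,b],[c,d]], inverse = (1/det)·[[d,-b],[-c,a]]
det = (-1)(-1) - (-2)(2) = 1 - -4 = 5
Inverse = (1/5)·[[-1, 2], [-2, -1]]
= [[-1/5, 2/5], [-2/5, -1/5]]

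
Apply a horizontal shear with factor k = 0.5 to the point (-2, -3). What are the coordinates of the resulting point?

Shear matrix for horizontal shear with factor k = 0.5:
[[1, 0.50], [0, 1]]
Result: (-2, -3) → (-3.5, -3)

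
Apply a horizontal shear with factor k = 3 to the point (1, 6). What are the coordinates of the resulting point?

Shear matrix for horizontal shear with factor k = 3:
[[1, 3], [0, 1]]
Result: (1, 6) → (19, 6)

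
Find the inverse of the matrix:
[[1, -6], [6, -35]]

For [[a,b],[c,d]], inverse = (1/det)·[[d,-b],[-c,a]]
det = (1)(-35) - (-6)(6) = -35 - -36 = 1
Inverse = [[-35, 6], [-6, 1]]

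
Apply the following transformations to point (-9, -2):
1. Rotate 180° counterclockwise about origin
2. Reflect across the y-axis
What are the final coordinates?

Step 1: Rotate 180° → (9, 2)
Step 2: Reflect across y-axis → (-9, 2)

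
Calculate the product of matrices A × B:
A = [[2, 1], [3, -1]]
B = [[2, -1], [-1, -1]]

Matrix multiplication:
C[0][0] = 2×2 + 1×-1 = 3
C[0][1] = 2×-1 + 1×-1 = -3
C[1][0] = 3×2 + -1×-1 = 7
C[1][1] = 3×-1 + -1×-1 = -2
Result: [[3, -3], [7, -2]]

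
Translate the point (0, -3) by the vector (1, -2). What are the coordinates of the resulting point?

Translation by (1, -2) (homogeneous matrix [[1, 0, 1], [0, 1, -2], [0, 0, 1]]):
x' = 0 + 1 = 1
y' = -3 + -2 = -5
Result: (1, -5)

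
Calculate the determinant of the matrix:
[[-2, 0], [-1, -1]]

For a 2×2 matrix [[a, b], [c, d]], det = ad - bc
det = (-2)(-1) - (0)(-1) = 2 - 0 = 2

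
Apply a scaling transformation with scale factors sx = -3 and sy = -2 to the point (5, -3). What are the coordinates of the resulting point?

Scaling matrix:
[[-3, 0], [0, -2]]
Result: (5 × -3, -3 × -2) = (-15, 6)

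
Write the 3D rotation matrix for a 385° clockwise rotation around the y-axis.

Rotation matrix for clockwise 385° around y-axis:
A clockwise rotation by 385° is a counterclockwise rotation by -385°.
cos(-385°) = 0.9063, sin(-385°) = -0.4226
Result: [[0.9063, 0, -0.4226], [0, 1, 0], [0.4226, 0, 0.9063]]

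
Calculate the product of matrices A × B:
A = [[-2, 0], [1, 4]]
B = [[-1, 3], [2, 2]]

Matrix multiplication:
C[0][0] = -2×-1 + 0×2 = 2
C[0][1] = -2×3 + 0×2 = -6
C[1][0] = 1×-1 + 4×2 = 7
C[1][1] = 1×3 + 4×2 = 11
Result: [[2, -6], [7, 11]]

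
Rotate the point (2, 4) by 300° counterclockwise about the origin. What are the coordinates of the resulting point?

Rotation matrix for 300°: [[cos 300°, -sin 300°], [sin 300°, cos 300°]] ≈ [[0.500000, 0.866025], [-0.866025, 0.500000]]
[[0.500000, 0.866025], [-0.866025, 0.500000]] × [2, 4]ᵀ ≈ [4.4641, 0.2679]ᵀ
Result: (4.4641, 0.2679)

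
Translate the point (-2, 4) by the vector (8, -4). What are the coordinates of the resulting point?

Translation by (8, -4) (homogeneous matrix [[1, 0, 8], [0, 1, -4], [0, 0, 1]]):
x' = -2 + 8 = 6
y' = 4 + -4 = 0
Result: (6, 0)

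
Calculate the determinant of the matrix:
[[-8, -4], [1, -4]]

For a 2×2 matrix [[a, b], [c, d]], det = ad - bc
det = (-8)(-4) - (-4)(1) = 32 - -4 = 36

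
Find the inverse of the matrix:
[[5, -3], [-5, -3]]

For [[a,b],[c,d]], inverse = (1/det)·[[d,-b],[-c,a]]
det = (5)(-3) - (-3)(-5) = -15 - 15 = -30
Inverse = (1/-30)·[[-3, 3], [5, 5]]
= [[1/10, -1/10], [-1/6, -1/6]]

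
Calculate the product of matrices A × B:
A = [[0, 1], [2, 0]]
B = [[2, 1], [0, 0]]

Matrix multiplication:
C[0][0] = 0×2 + 1×0 = 0
C[0][1] = 0×1 + 1×0 = 0
C[1][0] = 2×2 + 0×0 = 4
C[1][1] = 2×1 + 0×0 = 2
Result: [[0, 0], [4, 2]]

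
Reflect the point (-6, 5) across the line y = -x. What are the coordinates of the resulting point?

Reflection across line y = -x: (-6, 5) → (-5, 6)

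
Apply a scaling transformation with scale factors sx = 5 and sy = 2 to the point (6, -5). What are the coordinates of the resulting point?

Scaling matrix:
[[5, 0], [0, 2]]
Result: (6 × 5, -5 × 2) = (30, -10)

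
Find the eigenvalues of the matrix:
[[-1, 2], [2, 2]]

Characteristic equation: det(A - λI) = 0
λ² - (trace)λ + (det) = 0
trace = -1 + 2 = 1, det = (-1)(2) - (2)(2) = -6
λ² - (1)λ + (-6) = 0
λ = (1 ± √((1)² - 4·(-6))) / 2 = (1 ± √25) / 2
Solving: λ = -2, 3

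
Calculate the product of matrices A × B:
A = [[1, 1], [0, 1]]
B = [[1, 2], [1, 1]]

Matrix multiplication:
C[0][0] = 1×1 + 1×1 = 2
C[0][1] = 1×2 + 1×1 = 3
C[1][0] = 0×1 + 1×1 = 1
C[1][1] = 0×2 + 1×1 = 1
Result: [[2, 3], [1, 1]]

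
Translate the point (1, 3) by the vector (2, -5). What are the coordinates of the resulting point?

Translation by (2, -5) (homogeneous matrix [[1, 0, 2], [0, 1, -5], [0, 0, 1]]):
x' = 1 + 2 = 3
y' = 3 + -5 = -2
Result: (3, -2)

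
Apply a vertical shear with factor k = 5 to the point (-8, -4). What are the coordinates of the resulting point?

Shear matrix for vertical shear with factor k = 5:
[[1, 0], [5, 1]]
Result: (-8, -4) → (-8, -44)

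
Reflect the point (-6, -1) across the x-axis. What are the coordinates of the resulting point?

Reflection across x-axis: (-6, -1) → (-6, 1)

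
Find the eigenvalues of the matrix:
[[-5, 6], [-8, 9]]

Characteristic equation: det(A - λI) = 0
λ² - (trace)λ + (det) = 0
trace = -5 + 9 = 4, det = (-5)(9) - (6)(-8) = 3
λ² - (4)λ + (3) = 0
λ = (4 ± √((4)² - 4·(3))) / 2 = (4 ± √4) / 2
Solving: λ = 1, 3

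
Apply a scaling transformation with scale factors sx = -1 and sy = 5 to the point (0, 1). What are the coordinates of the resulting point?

Scaling matrix:
[[-1, 0], [0, 5]]
Result: (0 × -1, 1 × 5) = (0, 5)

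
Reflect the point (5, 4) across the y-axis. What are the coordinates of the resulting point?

Reflection across y-axis: (5, 4) → (-5, 4)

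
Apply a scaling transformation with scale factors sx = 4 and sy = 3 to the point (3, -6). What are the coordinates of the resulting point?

Scaling matrix:
[[4, 0], [0, 3]]
Result: (3 × 4, -6 × 3) = (12, -18)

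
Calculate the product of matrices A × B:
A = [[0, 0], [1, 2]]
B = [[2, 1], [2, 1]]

Matrix multiplication:
C[0][0] = 0×2 + 0×2 = 0
C[0][1] = 0×1 + 0×1 = 0
C[1][0] = 1×2 + 2×2 = 6
C[1][1] = 1×1 + 2×1 = 3
Result: [[0, 0], [6, 3]]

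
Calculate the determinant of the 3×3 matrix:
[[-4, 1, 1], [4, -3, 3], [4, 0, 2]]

Expansion along first row:
det = -4·det([[-3,3],[0,2]]) - 1·det([[4,3],[4,2]]) + 1·det([[4,-3],[4,0]])
    = -4·(-3·2 - 3·0) - 1·(4·2 - 3·4) + 1·(4·0 - -3·4)
    = -4·-6 - 1·-4 + 1·12
    = 24 + 4 + 12 = 40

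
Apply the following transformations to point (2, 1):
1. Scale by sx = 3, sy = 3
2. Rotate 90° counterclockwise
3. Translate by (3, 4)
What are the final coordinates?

Step 1: Scale → (6, 3)
Step 2: Rotate 90° → (-3, 6)
Step 3: Translate → (0, 10)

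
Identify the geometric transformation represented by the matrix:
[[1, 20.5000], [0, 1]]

This matrix represents: horizontal shear with factor 20.5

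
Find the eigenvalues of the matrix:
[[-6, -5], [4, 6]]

Characteristic equation: det(A - λI) = 0
λ² - (trace)λ + (det) = 0
trace = -6 + 6 = 0, det = (-6)(6) - (-5)(4) = -16
λ² - (0)λ + (-16) = 0
λ = (0 ± √((0)² - 4·(-16))) / 2 = (0 ± √64) / 2
Solving: λ = -4, 4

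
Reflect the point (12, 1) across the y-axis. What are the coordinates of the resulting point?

Reflection across y-axis: (12, 1) → (-12, 1)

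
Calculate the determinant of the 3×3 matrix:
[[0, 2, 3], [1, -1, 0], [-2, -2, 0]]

Expansion along first row:
det = 0·det([[-1,0],[-2,0]]) - 2·det([[1,0],[-2,0]]) + 3·det([[1,-1],[-2,-2]])
    = 0·(-1·0 - 0·-2) - 2·(1·0 - 0·-2) + 3·(1·-2 - -1·-2)
    = 0·0 - 2·0 + 3·-4
    = 0 + 0 + -12 = -12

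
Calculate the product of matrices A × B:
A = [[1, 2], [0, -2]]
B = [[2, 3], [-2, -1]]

Matrix multiplication:
C[0][0] = 1×2 + 2×-2 = -2
C[0][1] = 1×3 + 2×-1 = 1
C[1][0] = 0×2 + -2×-2 = 4
C[1][1] = 0×3 + -2×-1 = 2
Result: [[-2, 1], [4, 2]]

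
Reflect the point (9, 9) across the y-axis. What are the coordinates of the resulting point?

Reflection across y-axis: (9, 9) → (-9, 9)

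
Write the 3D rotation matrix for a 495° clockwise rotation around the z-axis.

Rotation matrix for clockwise 495° around z-axis:
A clockwise rotation by 495° is a counterclockwise rotation by -495°.
cos(-495°) = -√2/2, sin(-495°) = -√2/2
Result: [[-√2/2, √2/2, 0], [-√2/2, -√2/2, 0], [0, 0, 1]]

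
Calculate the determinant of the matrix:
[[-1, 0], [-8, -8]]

For a 2×2 matrix [[a, b], [c, d]], det = ad - bc
det = (-1)(-8) - (0)(-8) = 8 - 0 = 8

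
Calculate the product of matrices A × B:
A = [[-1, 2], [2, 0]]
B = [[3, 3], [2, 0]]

Matrix multiplication:
C[0][0] = -1×3 + 2×2 = 1
C[0][1] = -1×3 + 2×0 = -3
C[1][0] = 2×3 + 0×2 = 6
C[1][1] = 2×3 + 0×0 = 6
Result: [[1, -3], [6, 6]]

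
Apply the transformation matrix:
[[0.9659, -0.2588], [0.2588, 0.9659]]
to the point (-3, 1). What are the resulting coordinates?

Matrix multiplication:
[[0.9659, -0.2588], [0.2588, 0.9659]] × [-3, 1]ᵀ
= [(0.9659)(-3) + (-0.2588)(1), (0.2588)(-3) + (0.9659)(1)]ᵀ
= [-3.1565, 0.1895]ᵀ
Result: (-3.1565, 0.1895)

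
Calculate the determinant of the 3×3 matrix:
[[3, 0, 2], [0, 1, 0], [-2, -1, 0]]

Expansion along first row:
det = 3·det([[1,0],[-1,0]]) - 0·det([[0,0],[-2,0]]) + 2·det([[0,1],[-2,-1]])
    = 3·(1·0 - 0·-1) - 0·(0·0 - 0·-2) + 2·(0·-1 - 1·-2)
    = 3·0 - 0·0 + 2·2
    = 0 + 0 + 4 = 4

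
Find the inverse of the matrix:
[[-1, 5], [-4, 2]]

For [[a,b],[c,d]], inverse = (1/det)·[[d,-b],[-c,a]]
det = (-1)(2) - (5)(-4) = -2 - -20 = 18
Inverse = (1/18)·[[2, -5], [4, -1]]
= [[1/9, -5/18], [2/9, -1/18]]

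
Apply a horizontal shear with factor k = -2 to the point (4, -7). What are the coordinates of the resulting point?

Shear matrix for horizontal shear with factor k = -2:
[[1, -2], [0, 1]]
Result: (4, -7) → (18, -7)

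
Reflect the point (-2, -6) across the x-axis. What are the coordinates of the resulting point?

Reflection across x-axis: (-2, -6) → (-2, 6)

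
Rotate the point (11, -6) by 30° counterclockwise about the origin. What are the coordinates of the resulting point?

Rotation matrix for 30°: [[cos 30°, -sin 30°], [sin 30°, cos 30°]] ≈ [[0.866025, -0.500000], [0.500000, 0.866025]]
[[0.866025, -0.500000], [0.500000, 0.866025]] × [11, -6]ᵀ ≈ [12.5263, 0.3038]ᵀ
Result: (12.5263, 0.3038)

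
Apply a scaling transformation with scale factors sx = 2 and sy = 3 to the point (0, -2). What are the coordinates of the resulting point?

Scaling matrix:
[[2, 0], [0, 3]]
Result: (0 × 2, -2 × 3) = (0, -6)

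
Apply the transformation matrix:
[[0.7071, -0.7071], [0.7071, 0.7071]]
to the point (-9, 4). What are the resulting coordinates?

Matrix multiplication:
[[0.7071, -0.7071], [0.7071, 0.7071]] × [-9, 4]ᵀ
= [(0.7071)(-9) + (-0.7071)(4), (0.7071)(-9) + (0.7071)(4)]ᵀ
= [-9.1923, -3.5355]ᵀ
Result: (-9.1923, -3.5355)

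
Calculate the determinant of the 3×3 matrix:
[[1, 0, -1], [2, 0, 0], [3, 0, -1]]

Expansion along first row:
det = 1·det([[0,0],[0,-1]]) - 0·det([[2,0],[3,-1]]) + -1·det([[2,0],[3,0]])
    = 1·(0·-1 - 0·0) - 0·(2·-1 - 0·3) + -1·(2·0 - 0·3)
    = 1·0 - 0·-2 + -1·0
    = 0 + 0 + 0 = 0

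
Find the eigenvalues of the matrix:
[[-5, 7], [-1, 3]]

Characteristic equation: det(A - λI) = 0
λ² - (trace)λ + (det) = 0
trace = -5 + 3 = -2, det = (-5)(3) - (7)(-1) = -8
λ² - (-2)λ + (-8) = 0
λ = (-2 ± √((-2)² - 4·(-8))) / 2 = (-2 ± √36) / 2
Solving: λ = -4, 2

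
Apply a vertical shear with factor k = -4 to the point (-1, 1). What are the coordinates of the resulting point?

Shear matrix for vertical shear with factor k = -4:
[[1, 0], [-4, 1]]
Result: (-1, 1) → (-1, 5)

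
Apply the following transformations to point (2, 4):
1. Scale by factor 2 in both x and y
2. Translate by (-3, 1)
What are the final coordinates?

Step 1: Scale (2, 4) by 2 → (4, 8)
Step 2: Translate by (-3, 1) → (1, 9)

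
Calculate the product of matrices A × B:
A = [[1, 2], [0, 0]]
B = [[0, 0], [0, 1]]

Matrix multiplication:
C[0][0] = 1×0 + 2×0 = 0
C[0][1] = 1×0 + 2×1 = 2
C[1][0] = 0×0 + 0×0 = 0
C[1][1] = 0×0 + 0×1 = 0
Result: [[0, 2], [0, 0]]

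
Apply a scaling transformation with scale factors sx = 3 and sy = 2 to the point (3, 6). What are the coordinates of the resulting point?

Scaling matrix:
[[3, 0], [0, 2]]
Result: (3 × 3, 6 × 2) = (9, 12)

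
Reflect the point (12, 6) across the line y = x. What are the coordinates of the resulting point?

Reflection across line y = x: (12, 6) → (6, 12)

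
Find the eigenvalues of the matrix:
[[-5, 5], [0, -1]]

Characteristic equation: det(A - λI) = 0
λ² - (trace)λ + (det) = 0
trace = -5 + -1 = -6, det = (-5)(-1) - (5)(0) = 5
λ² - (-6)λ + (5) = 0
λ = (-6 ± √((-6)² - 4·(5))) / 2 = (-6 ± √16) / 2
Solving: λ = -5, -1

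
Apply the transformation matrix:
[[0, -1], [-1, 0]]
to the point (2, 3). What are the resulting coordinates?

Matrix multiplication:
[[0, -1], [-1, 0]] × [2, 3]ᵀ
= [(0)(2) + (-1)(3), (-1)(2) + (0)(3)]ᵀ
= [-3, -2]ᵀ
Result: (-3, -2)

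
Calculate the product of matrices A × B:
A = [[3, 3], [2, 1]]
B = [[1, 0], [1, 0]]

Matrix multiplication:
C[0][0] = 3×1 + 3×1 = 6
C[0][1] = 3×0 + 3×0 = 0
C[1][0] = 2×1 + 1×1 = 3
C[1][1] = 2×0 + 1×0 = 0
Result: [[6, 0], [3, 0]]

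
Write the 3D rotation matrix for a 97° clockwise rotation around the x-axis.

Rotation matrix for clockwise 97° around x-axis:
A clockwise rotation by 97° is a counterclockwise rotation by -97°.
cos(-97°) = -0.1219, sin(-97°) = -0.9925
Result: [[1, 0, 0], [0, -0.1219, 0.9925], [0, -0.9925, -0.1219]]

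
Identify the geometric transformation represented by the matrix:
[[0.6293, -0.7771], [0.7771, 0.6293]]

This matrix represents: rotation by 51° counterclockwise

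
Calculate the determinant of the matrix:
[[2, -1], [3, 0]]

For a 2×2 matrix [[a, b], [c, d]], det = ad - bc
det = (2)(0) - (-1)(3) = 0 - -3 = 3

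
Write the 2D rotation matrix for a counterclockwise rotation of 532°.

Rotation matrix formula: [[cos θ, -sin θ], [sin θ, cos θ]]
For θ = 532°:
cos(532°) = -0.9903
sin(532°) = 0.1392
Result: [[-0.9903, -0.1392], [0.1392, -0.9903]]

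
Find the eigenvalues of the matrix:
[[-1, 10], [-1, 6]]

Characteristic equation: det(A - λI) = 0
λ² - (trace)λ + (det) = 0
trace = -1 + 6 = 5, det = (-1)(6) - (10)(-1) = 4
λ² - (5)λ + (4) = 0
λ = (5 ± √((5)² - 4·(4))) / 2 = (5 ± √9) / 2
Solving: λ = 1, 4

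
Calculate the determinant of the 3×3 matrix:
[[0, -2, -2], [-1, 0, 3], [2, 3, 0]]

Expansion along first row:
det = 0·det([[0,3],[3,0]]) - -2·det([[-1,3],[2,0]]) + -2·det([[-1,0],[2,3]])
    = 0·(0·0 - 3·3) - -2·(-1·0 - 3·2) + -2·(-1·3 - 0·2)
    = 0·-9 - -2·-6 + -2·-3
    = 0 + -12 + 6 = -6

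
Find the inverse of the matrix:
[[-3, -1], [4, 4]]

For [[a,b],[c,d]], inverse = (1/det)·[[d,-b],[-c,a]]
det = (-3)(4) - (-1)(4) = -12 - -4 = -8
Inverse = (1/-8)·[[4, 1], [-4, -3]]
= [[-1/2, -1/8], [1/2, 3/8]]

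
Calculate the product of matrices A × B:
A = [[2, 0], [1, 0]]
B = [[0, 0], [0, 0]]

Matrix multiplication:
C[0][0] = 2×0 + 0×0 = 0
C[0][1] = 2×0 + 0×0 = 0
C[1][0] = 1×0 + 0×0 = 0
C[1][1] = 1×0 + 0×0 = 0
Result: [[0, 0], [0, 0]]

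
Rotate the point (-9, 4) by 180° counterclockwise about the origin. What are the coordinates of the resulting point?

Rotation matrix for 180°: [[cos 180°, -sin 180°], [sin 180°, cos 180°]] = [[-1, 0], [0, -1]]
[[-1, 0], [0, -1]] × [-9, 4]ᵀ = [9, -4]ᵀ
Result: (9, -4)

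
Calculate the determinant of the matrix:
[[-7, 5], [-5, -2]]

For a 2×2 matrix [[a, b], [c, d]], det = ad - bc
det = (-7)(-2) - (5)(-5) = 14 - -25 = 39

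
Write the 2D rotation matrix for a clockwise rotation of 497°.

Rotation matrix formula: [[cos θ, -sin θ], [sin θ, cos θ]]
A clockwise rotation by 497° is equivalent to a counterclockwise rotation by -497°.
For θ = -497°:
cos(-497°) = -0.7314
sin(-497°) = -0.6820
Result: [[-0.7314, 0.6820], [-0.6820, -0.7314]]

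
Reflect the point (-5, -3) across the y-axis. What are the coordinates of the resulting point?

Reflection across y-axis: (-5, -3) → (5, -3)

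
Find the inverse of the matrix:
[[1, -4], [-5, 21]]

For [[a,b],[c,d]], inverse = (1/det)·[[d,-b],[-c,a]]
det = (1)(21) - (-4)(-5) = 21 - 20 = 1
Inverse = [[21, 4], [5, 1]]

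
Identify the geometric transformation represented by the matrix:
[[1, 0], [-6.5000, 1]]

This matrix represents: vertical shear with factor -6.5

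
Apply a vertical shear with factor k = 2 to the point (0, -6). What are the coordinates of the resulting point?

Shear matrix for vertical shear with factor k = 2:
[[1, 0], [2, 1]]
Result: (0, -6) → (0, -6)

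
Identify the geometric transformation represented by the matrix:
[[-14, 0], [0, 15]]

This matrix represents: non-uniform scaling by sx = -14, sy = 15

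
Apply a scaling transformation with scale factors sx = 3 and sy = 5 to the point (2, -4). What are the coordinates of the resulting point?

Scaling matrix:
[[3, 0], [0, 5]]
Result: (2 × 3, -4 × 5) = (6, -20)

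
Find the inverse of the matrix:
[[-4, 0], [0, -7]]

For [[a,b],[c,d]], inverse = (1/det)·[[d,-b],[-c,a]]
det = (-4)(-7) - (0)(0) = 28 - 0 = 28
Inverse = (1/28)·[[-7, 0], [0, -4]]
= [[-1/4, 0], [0, -1/7]]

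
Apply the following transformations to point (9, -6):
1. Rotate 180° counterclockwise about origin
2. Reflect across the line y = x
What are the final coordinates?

Step 1: Rotate 180° → (-9, 6)
Step 2: Reflect across line y = x → (6, -9)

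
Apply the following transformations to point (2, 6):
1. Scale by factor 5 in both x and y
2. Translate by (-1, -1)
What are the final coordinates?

Step 1: Scale (2, 6) by 5 → (10, 30)
Step 2: Translate by (-1, -1) → (9, 29)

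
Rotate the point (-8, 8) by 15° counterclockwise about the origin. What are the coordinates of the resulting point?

Rotation matrix for 15°: [[cos 15°, -sin 15°], [sin 15°, cos 15°]] ≈ [[0.965926, -0.258819], [0.258819, 0.965926]]
[[0.965926, -0.258819], [0.258819, 0.965926]] × [-8, 8]ᵀ ≈ [-9.7980, 5.6569]ᵀ
Result: (-9.7980, 5.6569)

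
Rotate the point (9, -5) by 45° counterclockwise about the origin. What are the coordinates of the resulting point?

Rotation matrix for 45°: [[cos 45°, -sin 45°], [sin 45°, cos 45°]] ≈ [[0.707107, -0.707107], [0.707107, 0.707107]]
[[0.707107, -0.707107], [0.707107, 0.707107]] × [9, -5]ᵀ ≈ [9.8995, 2.8284]ᵀ
Result: (9.8995, 2.8284)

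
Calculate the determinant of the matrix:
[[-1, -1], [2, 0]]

For a 2×2 matrix [[a, b], [c, d]], det = ad - bc
det = (-1)(0) - (-1)(2) = 0 - -2 = 2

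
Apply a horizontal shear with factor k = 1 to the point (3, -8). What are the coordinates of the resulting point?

Shear matrix for horizontal shear with factor k = 1:
[[1, 1], [0, 1]]
Result: (3, -8) → (-5, -8)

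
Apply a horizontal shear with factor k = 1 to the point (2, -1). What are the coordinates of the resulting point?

Shear matrix for horizontal shear with factor k = 1:
[[1, 1], [0, 1]]
Result: (2, -1) → (1, -1)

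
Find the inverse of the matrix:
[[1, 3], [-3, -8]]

For [[a,b],[c,d]], inverse = (1/det)·[[d,-b],[-c,a]]
det = (1)(-8) - (3)(-3) = -8 - -9 = 1
Inverse = [[-8, -3], [3, 1]]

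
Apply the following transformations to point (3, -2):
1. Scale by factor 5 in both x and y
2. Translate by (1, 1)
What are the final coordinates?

Step 1: Scale (3, -2) by 5 → (15, -10)
Step 2: Translate by (1, 1) → (16, -9)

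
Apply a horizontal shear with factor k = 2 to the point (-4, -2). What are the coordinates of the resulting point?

Shear matrix for horizontal shear with factor k = 2:
[[1, 2], [0, 1]]
Result: (-4, -2) → (-8, -2)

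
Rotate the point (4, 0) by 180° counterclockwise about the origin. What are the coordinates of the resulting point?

Rotation matrix for 180°: [[cos 180°, -sin 180°], [sin 180°, cos 180°]] = [[-1, 0], [0, -1]]
[[-1, 0], [0, -1]] × [4, 0]ᵀ = [-4, 0]ᵀ
Result: (-4, 0)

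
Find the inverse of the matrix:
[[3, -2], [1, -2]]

For [[a,b],[c,d]], inverse = (1/det)·[[d,-b],[-c,a]]
det = (3)(-2) - (-2)(1) = -6 - -2 = -4
Inverse = (1/-4)·[[-2, 2], [-1, 3]]
= [[1/2, -1/2], [1/4, -3/4]]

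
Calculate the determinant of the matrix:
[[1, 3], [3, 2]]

For a 2×2 matrix [[a, b], [c, d]], det = ad - bc
det = (1)(2) - (3)(3) = 2 - 9 = -7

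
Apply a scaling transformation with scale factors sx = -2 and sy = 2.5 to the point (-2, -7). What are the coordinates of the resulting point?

Scaling matrix:
[[-2, 0], [0, 2.50]]
Result: (-2 × -2, -7 × 2.5) = (4, -17.5)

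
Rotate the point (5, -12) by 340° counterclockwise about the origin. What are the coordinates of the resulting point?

Rotation matrix for 340°: [[cos 340°, -sin 340°], [sin 340°, cos 340°]] ≈ [[0.939693, 0.342020], [-0.342020, 0.939693]]
[[0.939693, 0.342020], [-0.342020, 0.939693]] × [5, -12]ᵀ ≈ [0.5942, -12.9864]ᵀ
Result: (0.5942, -12.9864)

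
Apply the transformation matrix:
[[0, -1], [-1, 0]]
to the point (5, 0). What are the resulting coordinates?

Matrix multiplication:
[[0, -1], [-1, 0]] × [5, 0]ᵀ
= [(0)(5) + (-1)(0), (-1)(5) + (0)(0)]ᵀ
= [0, -5]ᵀ
Result: (0, -5)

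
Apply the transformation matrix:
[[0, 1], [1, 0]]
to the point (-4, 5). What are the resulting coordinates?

Matrix multiplication:
[[0, 1], [1, 0]] × [-4, 5]ᵀ
= [(0)(-4) + (1)(5), (1)(-4) + (0)(5)]ᵀ
= [5, -4]ᵀ
Result: (5, -4)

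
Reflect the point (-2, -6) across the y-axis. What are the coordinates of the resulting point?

Reflection across y-axis: (-2, -6) → (2, -6)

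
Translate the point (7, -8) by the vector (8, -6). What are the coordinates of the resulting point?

Translation by (8, -6) (homogeneous matrix [[1, 0, 8], [0, 1, -6], [0, 0, 1]]):
x' = 7 + 8 = 15
y' = -8 + -6 = -14
Result: (15, -14)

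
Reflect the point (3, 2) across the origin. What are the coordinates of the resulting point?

Reflection across origin: (3, 2) → (-3, -2)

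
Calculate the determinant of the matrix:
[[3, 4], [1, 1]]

For a 2×2 matrix [[a, b], [c, d]], det = ad - bc
det = (3)(1) - (4)(1) = 3 - 4 = -1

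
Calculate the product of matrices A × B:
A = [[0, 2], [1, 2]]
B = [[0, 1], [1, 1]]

Matrix multiplication:
C[0][0] = 0×0 + 2×1 = 2
C[0][1] = 0×1 + 2×1 = 2
C[1][0] = 1×0 + 2×1 = 2
C[1][1] = 1×1 + 2×1 = 3
Result: [[2, 2], [2, 3]]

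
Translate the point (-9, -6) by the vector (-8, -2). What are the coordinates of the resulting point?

Translation by (-8, -2) (homogeneous matrix [[1, 0, -8], [0, 1, -2], [0, 0, 1]]):
x' = -9 + -8 = -17
y' = -6 + -2 = -8
Result: (-17, -8)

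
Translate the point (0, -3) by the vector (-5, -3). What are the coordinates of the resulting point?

Translation by (-5, -3) (homogeneous matrix [[1, 0, -5], [0, 1, -3], [0, 0, 1]]):
x' = 0 + -5 = -5
y' = -3 + -3 = -6
Result: (-5, -6)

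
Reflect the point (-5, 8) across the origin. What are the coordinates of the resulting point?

Reflection across origin: (-5, 8) → (5, -8)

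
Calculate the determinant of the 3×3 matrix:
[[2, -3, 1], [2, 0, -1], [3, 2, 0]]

Expansion along first row:
det = 2·det([[0,-1],[2,0]]) - -3·det([[2,-1],[3,0]]) + 1·det([[2,0],[3,2]])
    = 2·(0·0 - -1·2) - -3·(2·0 - -1·3) + 1·(2·2 - 0·3)
    = 2·2 - -3·3 + 1·4
    = 4 + 9 + 4 = 17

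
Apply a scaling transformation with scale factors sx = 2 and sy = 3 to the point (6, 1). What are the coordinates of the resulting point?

Scaling matrix:
[[2, 0], [0, 3]]
Result: (6 × 2, 1 × 3) = (12, 3)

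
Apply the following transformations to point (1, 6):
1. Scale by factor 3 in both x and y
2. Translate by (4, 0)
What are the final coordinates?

Step 1: Scale (1, 6) by 3 → (3, 18)
Step 2: Translate by (4, 0) → (7, 18)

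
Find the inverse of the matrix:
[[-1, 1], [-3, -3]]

For [[a,b],[c,d]], inverse = (1/det)·[[d,-b],[-c,a]]
det = (-1)(-3) - (1)(-3) = 3 - -3 = 6
Inverse = (1/6)·[[-3, -1], [3, -1]]
= [[-1/2, -1/6], [1/2, -1/6]]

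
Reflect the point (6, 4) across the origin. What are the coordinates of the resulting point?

Reflection across origin: (6, 4) → (-6, -4)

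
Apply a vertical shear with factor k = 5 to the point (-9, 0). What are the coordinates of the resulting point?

Shear matrix for vertical shear with factor k = 5:
[[1, 0], [5, 1]]
Result: (-9, 0) → (-9, -45)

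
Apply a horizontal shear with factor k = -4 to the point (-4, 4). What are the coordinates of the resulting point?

Shear matrix for horizontal shear with factor k = -4:
[[1, -4], [0, 1]]
Result: (-4, 4) → (-20, 4)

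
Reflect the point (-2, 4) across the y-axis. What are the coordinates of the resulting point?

Reflection across y-axis: (-2, 4) → (2, 4)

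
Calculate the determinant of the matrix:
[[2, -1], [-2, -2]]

For a 2×2 matrix [[a, b], [c, d]], det = ad - bc
det = (2)(-2) - (-1)(-2) = -4 - 2 = -6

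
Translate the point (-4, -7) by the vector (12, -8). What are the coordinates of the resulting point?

Translation by (12, -8) (homogeneous matrix [[1, 0, 12], [0, 1, -8], [0, 0, 1]]):
x' = -4 + 12 = 8
y' = -7 + -8 = -15
Result: (8, -15)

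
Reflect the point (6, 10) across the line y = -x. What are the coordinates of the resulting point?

Reflection across line y = -x: (6, 10) → (-10, -6)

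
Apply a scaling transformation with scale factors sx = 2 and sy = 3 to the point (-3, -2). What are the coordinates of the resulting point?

Scaling matrix:
[[2, 0], [0, 3]]
Result: (-3 × 2, -2 × 3) = (-6, -6)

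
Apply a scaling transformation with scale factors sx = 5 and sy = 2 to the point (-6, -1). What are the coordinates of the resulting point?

Scaling matrix:
[[5, 0], [0, 2]]
Result: (-6 × 5, -1 × 2) = (-30, -2)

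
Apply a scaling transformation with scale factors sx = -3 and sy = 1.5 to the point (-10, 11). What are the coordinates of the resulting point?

Scaling matrix:
[[-3, 0], [0, 1.50]]
Result: (-10 × -3, 11 × 1.5) = (30, 16.5)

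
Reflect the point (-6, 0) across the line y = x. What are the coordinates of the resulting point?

Reflection across line y = x: (-6, 0) → (0, -6)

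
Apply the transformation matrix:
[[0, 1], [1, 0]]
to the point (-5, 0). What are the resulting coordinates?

Matrix multiplication:
[[0, 1], [1, 0]] × [-5, 0]ᵀ
= [(0)(-5) + (1)(0), (1)(-5) + (0)(0)]ᵀ
= [0, -5]ᵀ
Result: (0, -5)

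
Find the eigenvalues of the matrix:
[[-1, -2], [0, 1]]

Characteristic equation: det(A - λI) = 0
λ² - (trace)λ + (det) = 0
trace = -1 + 1 = 0, det = (-1)(1) - (-2)(0) = -1
λ² - (0)λ + (-1) = 0
λ = (0 ± √((0)² - 4·(-1))) / 2 = (0 ± √4) / 2
Solving: λ = -1, 1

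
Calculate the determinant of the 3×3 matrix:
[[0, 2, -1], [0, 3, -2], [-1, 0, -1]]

Expansion along first row:
det = 0·det([[3,-2],[0,-1]]) - 2·det([[0,-2],[-1,-1]]) + -1·det([[0,3],[-1,0]])
    = 0·(3·-1 - -2·0) - 2·(0·-1 - -2·-1) + -1·(0·0 - 3·-1)
    = 0·-3 - 2·-2 + -1·3
    = 0 + 4 + -3 = 1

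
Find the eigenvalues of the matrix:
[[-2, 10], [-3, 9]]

Characteristic equation: det(A - λI) = 0
λ² - (trace)λ + (det) = 0
trace = -2 + 9 = 7, det = (-2)(9) - (10)(-3) = 12
λ² - (7)λ + (12) = 0
λ = (7 ± √((7)² - 4·(12))) / 2 = (7 ± √1) / 2
Solving: λ = 3, 4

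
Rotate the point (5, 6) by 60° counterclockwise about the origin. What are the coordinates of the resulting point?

Rotation matrix for 60°: [[cos 60°, -sin 60°], [sin 60°, cos 60°]] ≈ [[0.500000, -0.866025], [0.866025, 0.500000]]
[[0.500000, -0.866025], [0.866025, 0.500000]] × [5, 6]ᵀ ≈ [-2.6962, 7.3301]ᵀ
Result: (-2.6962, 7.3301)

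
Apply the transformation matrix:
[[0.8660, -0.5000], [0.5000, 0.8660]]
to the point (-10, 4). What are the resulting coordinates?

Matrix multiplication:
[[0.8660, -0.5000], [0.5000, 0.8660]] × [-10, 4]ᵀ
= [(0.8660)(-10) + (-0.5000)(4), (0.5000)(-10) + (0.8660)(4)]ᵀ
= [-10.6600, -1.5360]ᵀ
Result: (-10.6600, -1.5360)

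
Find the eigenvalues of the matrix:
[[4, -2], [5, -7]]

Characteristic equation: det(A - λI) = 0
λ² - (trace)λ + (det) = 0
trace = 4 + -7 = -3, det = (4)(-7) - (-2)(5) = -18
λ² - (-3)λ + (-18) = 0
λ = (-3 ± √((-3)² - 4·(-18))) / 2 = (-3 ± √81) / 2
Solving: λ = -6, 3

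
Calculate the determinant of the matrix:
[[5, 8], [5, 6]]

For a 2×2 matrix [[a, b], [c, d]], det = ad - bc
det = (5)(6) - (8)(5) = 30 - 40 = -10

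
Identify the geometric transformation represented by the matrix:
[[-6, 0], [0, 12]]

This matrix represents: non-uniform scaling by sx = -6, sy = 12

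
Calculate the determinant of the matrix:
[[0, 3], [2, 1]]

For a 2×2 matrix [[a, b], [c, d]], det = ad - bc
det = (0)(1) - (3)(2) = 0 - 6 = -6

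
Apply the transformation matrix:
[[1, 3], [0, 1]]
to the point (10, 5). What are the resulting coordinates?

Matrix multiplication:
[[1, 3], [0, 1]] × [10, 5]ᵀ
= [(1)(10) + (3)(5), (0)(10) + (1)(5)]ᵀ
= [25, 5]ᵀ
Result: (25, 5)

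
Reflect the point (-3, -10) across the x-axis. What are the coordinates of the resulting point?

Reflection across x-axis: (-3, -10) → (-3, 10)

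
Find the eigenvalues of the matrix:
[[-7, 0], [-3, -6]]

Characteristic equation: det(A - λI) = 0
λ² - (trace)λ + (det) = 0
trace = -7 + -6 = -13, det = (-7)(-6) - (0)(-3) = 42
λ² - (-13)λ + (42) = 0
λ = (-13 ± √((-13)² - 4·(42))) / 2 = (-13 ± √1) / 2
Solving: λ = -7, -6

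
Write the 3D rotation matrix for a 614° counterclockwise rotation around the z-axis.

Rotation matrix for counterclockwise 614° around z-axis:
cos(614°) = -0.2756, sin(614°) = -0.9613
Result: [[-0.2756, 0.9613, 0], [-0.9613, -0.2756, 0], [0, 0, 1]]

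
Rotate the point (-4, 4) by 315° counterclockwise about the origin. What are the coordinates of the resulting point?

Rotation matrix for 315°: [[cos 315°, -sin 315°], [sin 315°, cos 315°]] ≈ [[0.707107, 0.707107], [-0.707107, 0.707107]]
[[0.707107, 0.707107], [-0.707107, 0.707107]] × [-4, 4]ᵀ ≈ [0, 5.6569]ᵀ
Result: (0, 5.6569)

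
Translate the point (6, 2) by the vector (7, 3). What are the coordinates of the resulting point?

Translation by (7, 3) (homogeneous matrix [[1, 0, 7], [0, 1, 3], [0, 0, 1]]):
x' = 6 + 7 = 13
y' = 2 + 3 = 5
Result: (13, 5)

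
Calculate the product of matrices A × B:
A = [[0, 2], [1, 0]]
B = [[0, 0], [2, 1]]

Matrix multiplication:
C[0][0] = 0×0 + 2×2 = 4
C[0][1] = 0×0 + 2×1 = 2
C[1][0] = 1×0 + 0×2 = 0
C[1][1] = 1×0 + 0×1 = 0
Result: [[4, 2], [0, 0]]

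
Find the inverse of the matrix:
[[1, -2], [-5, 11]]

For [[a,b],[c,d]], inverse = (1/det)·[[d,-b],[-c,a]]
det = (1)(11) - (-2)(-5) = 11 - 10 = 1
Inverse = [[11, 2], [5, 1]]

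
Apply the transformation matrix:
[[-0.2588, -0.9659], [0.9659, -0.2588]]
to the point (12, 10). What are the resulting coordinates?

Matrix multiplication:
[[-0.2588, -0.9659], [0.9659, -0.2588]] × [12, 10]ᵀ
= [(-0.2588)(12) + (-0.9659)(10), (0.9659)(12) + (-0.2588)(10)]ᵀ
= [-12.7646, 9.0028]ᵀ
Result: (-12.7646, 9.0028)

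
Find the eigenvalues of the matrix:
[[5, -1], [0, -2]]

Characteristic equation: det(A - λI) = 0
λ² - (trace)λ + (det) = 0
trace = 5 + -2 = 3, det = (5)(-2) - (-1)(0) = -10
λ² - (3)λ + (-10) = 0
λ = (3 ± √((3)² - 4·(-10))) / 2 = (3 ± √49) / 2
Solving: λ = -2, 5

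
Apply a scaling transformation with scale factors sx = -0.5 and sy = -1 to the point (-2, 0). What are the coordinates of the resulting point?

Scaling matrix:
[[-0.50, 0], [0, -1]]
Result: (-2 × -0.5, 0 × -1) = (1, 0)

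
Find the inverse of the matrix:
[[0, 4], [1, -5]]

For [[a,b],[c,d]], inverse = (1/det)·[[d,-b],[-c,a]]
det = (0)(-5) - (4)(1) = 0 - 4 = -4
Inverse = (1/-4)·[[-5, -4], [-1, 0]]
= [[5/4, 1], [1/4, 0]]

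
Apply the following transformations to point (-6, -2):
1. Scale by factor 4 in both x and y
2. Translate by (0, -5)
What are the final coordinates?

Step 1: Scale (-6, -2) by 4 → (-24, -8)
Step 2: Translate by (0, -5) → (-24, -13)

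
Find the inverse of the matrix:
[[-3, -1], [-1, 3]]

For [[a,b],[c,d]], inverse = (1/det)·[[d,-b],[-c,a]]
det = (-3)(3) - (-1)(-1) = -9 - 1 = -10
Inverse = (1/-10)·[[3, 1], [1, -3]]
= [[-3/10, -1/10], [-1/10, 3/10]]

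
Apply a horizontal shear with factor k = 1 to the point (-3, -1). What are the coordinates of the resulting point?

Shear matrix for horizontal shear with factor k = 1:
[[1, 1], [0, 1]]
Result: (-3, -1) → (-4, -1)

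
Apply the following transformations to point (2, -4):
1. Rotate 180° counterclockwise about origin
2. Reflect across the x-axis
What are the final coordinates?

Step 1: Rotate 180° → (-2, 4)
Step 2: Reflect across x-axis → (-2, -4)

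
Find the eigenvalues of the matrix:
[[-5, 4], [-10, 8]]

Characteristic equation: det(A - λI) = 0
λ² - (trace)λ + (det) = 0
trace = -5 + 8 = 3, det = (-5)(8) - (4)(-10) = 0
λ² - (3)λ + (0) = 0
λ = (3 ± √((3)² - 4·(0))) / 2 = (3 ± √9) / 2
Solving: λ = 0, 3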